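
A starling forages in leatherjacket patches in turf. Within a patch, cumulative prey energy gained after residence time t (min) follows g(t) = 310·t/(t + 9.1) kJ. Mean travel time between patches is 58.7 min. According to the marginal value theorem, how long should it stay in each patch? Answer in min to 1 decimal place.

By the marginal value theorem, leave when the instantaneous gain rate g'(t) equals the habitat-wide average g(t)/(T + t).
g'(t) = 310·9.1/(t + 9.1)². Setting 310·9.1/(t+9.1)² = 310t/[(t+9.1)(58.7+t)] gives 9.1(58.7+t) = t(t+9.1), so t² = 9.1×58.7 = 534.2.
t* = √534.2 = 23.11 min.

23.1 min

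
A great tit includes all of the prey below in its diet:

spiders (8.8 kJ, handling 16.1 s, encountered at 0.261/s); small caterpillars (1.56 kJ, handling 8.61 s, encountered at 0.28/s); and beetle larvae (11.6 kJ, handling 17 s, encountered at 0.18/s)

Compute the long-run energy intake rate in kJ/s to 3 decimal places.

R = Σλ_iE_i / (1 + Σλ_ih_i)
Numerator: 0.261×8.8 + 0.28×1.56 + 0.18×11.6 = 4.822
Denominator: 1 + 0.261×16.1 + 0.28×8.61 + 0.18×17 = 10.67
R = 4.822/10.67 = 0.4518 kJ/s

0.452 kJ/s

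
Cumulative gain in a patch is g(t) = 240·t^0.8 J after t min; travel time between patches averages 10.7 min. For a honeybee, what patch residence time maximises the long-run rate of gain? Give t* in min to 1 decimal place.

Optimal t* satisfies g'(t*) = g(t*)/(T + t*).
g'(t) = 0.8·240·t^-0.2. Setting 0.8·240·t^-0.2 = 240·t^0.8/(10.7+t) gives 0.8(10.7+t) = t, so 0.20·t = 0.8×10.7.
t* = 0.8×10.7/0.20 = 42.8 min.

42.8 min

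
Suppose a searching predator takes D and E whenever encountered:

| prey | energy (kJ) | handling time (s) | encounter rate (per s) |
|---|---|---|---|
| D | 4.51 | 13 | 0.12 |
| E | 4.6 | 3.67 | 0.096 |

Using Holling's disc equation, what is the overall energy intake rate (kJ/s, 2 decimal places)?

0.34 kJ/s

Energy encountered per unit search time: 0.12×4.51 + 0.096×4.6 = 0.9828 kJ/s.
Handling time per unit search time: 0.12×13 + 0.096×3.67 = 1.912.
Rate = 0.9828/(1 + 1.912) = 0.3375 kJ/s.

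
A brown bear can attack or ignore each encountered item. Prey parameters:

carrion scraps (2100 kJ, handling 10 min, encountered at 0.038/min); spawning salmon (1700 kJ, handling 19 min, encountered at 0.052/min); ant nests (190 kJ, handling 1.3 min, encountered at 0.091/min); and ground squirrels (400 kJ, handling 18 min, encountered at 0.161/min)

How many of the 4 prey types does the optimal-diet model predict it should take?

Profitabilities (E/h, kJ/min): carrion scraps 210, ant nests 146, spawning salmon 89.5, ground squirrels 22.2. Add prey in this order while the next type's profitability exceeds the intake rate on those already taken.
Rate on top 1: 57.83. ant nests: 146 > 57.83 → include.
Rate on top 2: 64.8. spawning salmon: 89.5 > 64.8 → include.
Rate on top 3: 74.6. ground squirrels: 22.2 < 74.6 → exclude; stop.
Optimal diet: carrion scraps, ant nests, spawning salmon — 3 of 4 types.

3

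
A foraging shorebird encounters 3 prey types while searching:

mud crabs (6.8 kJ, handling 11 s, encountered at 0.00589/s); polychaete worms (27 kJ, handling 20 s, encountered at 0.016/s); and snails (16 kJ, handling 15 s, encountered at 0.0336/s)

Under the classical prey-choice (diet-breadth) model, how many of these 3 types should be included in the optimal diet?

Rank by E/h (kJ/s): polychaete worms 1.35, snails 1.07, mud crabs 0.618. Include each in turn until the next type's E/h falls below the running intake rate.
Rate on top 1: 0.3273. snails: 1.07 > 0.3273 → include.
Rate on top 2: 0.5316. mud crabs: 0.618 > 0.5316 → include.
Optimal diet: polychaete worms, snails, mud crabs — 3 of 3 types.

3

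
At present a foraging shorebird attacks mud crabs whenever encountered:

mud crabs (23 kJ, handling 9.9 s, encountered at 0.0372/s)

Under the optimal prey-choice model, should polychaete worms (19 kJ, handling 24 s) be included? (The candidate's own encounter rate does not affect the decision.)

On mud crabs alone, R = ΣλE/(1+Σλh) = 0.8556/1.368 = 0.6253 kJ/s.
polychaete worms: E/h = 19/24 = 0.7917 kJ/s.
0.7917 > 0.6253, so adding polychaete worms raises the average — include it.

Yes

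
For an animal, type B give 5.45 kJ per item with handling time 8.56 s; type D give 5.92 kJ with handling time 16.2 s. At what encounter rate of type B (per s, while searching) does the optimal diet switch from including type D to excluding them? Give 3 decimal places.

0.157 per s

At the threshold, the rate on type B alone equals the profitability of type D: λ·5.45/(1 + λ·8.56) = 5.92/16.2 = 0.3654.
Rearranging, λ(5.45 − 0.3654×8.56) = 0.3654, so λ = 0.3654/2.322 = 0.1574 per s.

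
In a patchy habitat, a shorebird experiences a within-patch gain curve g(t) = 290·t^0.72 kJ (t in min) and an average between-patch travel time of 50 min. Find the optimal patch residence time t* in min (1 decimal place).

Maximise g(t)/(T+t): set derivative to zero → g'(t)(T+t) = g(t).
g'(t) = 0.72·290·t^-0.28. Setting 0.72·290·t^-0.28 = 290·t^0.72/(50+t) gives 0.72(50+t) = t, so 0.28·t = 0.72×50.
t* = 0.72×50/0.28 = 128.6 min.

128.6 min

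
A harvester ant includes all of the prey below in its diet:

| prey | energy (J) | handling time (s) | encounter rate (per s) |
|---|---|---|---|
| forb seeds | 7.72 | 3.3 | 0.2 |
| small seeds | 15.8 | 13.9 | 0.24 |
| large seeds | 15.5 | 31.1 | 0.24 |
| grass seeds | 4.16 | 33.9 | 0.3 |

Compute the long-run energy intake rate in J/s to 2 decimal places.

R = Σλ_iE_i / (1 + Σλ_ih_i)
Numerator: 0.2×7.72 + 0.24×15.8 + 0.24×15.5 + 0.3×4.16 = 10.3
Denominator: 1 + 0.2×3.3 + 0.24×13.9 + 0.24×31.1 + 0.3×33.9 = 22.63
R = 10.3/22.63 = 0.4553 J/s

0.46 J/s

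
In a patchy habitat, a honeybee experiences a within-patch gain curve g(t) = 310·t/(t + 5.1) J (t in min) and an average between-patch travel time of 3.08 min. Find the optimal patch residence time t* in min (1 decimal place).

4.0 min

Optimal t* satisfies g'(t*) = g(t*)/(T + t*).
g'(t) = 310·5.1/(t + 5.1)². Setting 310·5.1/(t+5.1)² = 310t/[(t+5.1)(3.08+t)] gives 5.1(3.08+t) = t(t+5.1), so t² = 5.1×3.08 = 15.71.
t* = √15.71 = 3.963 min.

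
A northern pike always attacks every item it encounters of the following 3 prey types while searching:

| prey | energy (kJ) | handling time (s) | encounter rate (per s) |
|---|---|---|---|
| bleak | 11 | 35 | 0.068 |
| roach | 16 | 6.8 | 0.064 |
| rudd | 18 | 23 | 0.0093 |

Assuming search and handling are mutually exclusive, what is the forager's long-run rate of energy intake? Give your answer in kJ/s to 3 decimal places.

0.481 kJ/s

R = Σλ_iE_i / (1 + Σλ_ih_i)
Numerator: 0.068×11 + 0.064×16 + 0.0093×18 = 1.939
Denominator: 1 + 0.068×35 + 0.064×6.8 + 0.0093×23 = 4.029
R = 1.939/4.029 = 0.4813 kJ/s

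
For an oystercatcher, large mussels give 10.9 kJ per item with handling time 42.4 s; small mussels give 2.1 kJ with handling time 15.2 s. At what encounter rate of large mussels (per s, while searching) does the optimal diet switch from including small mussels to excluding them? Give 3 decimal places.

0.027 per s

The zero-one rule: include small mussels iff E₂/h₂ > λE₁/(1+λh₁). Equality gives the switch point.
λE₁h₂ = E₂ + λE₂h₁ ⇒ λ = E₂/(E₁h₂ − E₂h₁) = 2.1/(165.7 − 89.04) = 0.0274 per s.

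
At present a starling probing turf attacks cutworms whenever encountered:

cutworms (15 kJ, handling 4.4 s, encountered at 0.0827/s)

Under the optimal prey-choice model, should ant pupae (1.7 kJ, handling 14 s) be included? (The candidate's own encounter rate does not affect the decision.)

Current rate: (0.0827×15)/(1 + 0.0827×4.4) = 0.9095 kJ/s.
ant pupae: E/h = 1.7/14 = 0.1214 kJ/s.
0.1214 < 0.9095, so adding ant pupae would lower the average — exclude it.

No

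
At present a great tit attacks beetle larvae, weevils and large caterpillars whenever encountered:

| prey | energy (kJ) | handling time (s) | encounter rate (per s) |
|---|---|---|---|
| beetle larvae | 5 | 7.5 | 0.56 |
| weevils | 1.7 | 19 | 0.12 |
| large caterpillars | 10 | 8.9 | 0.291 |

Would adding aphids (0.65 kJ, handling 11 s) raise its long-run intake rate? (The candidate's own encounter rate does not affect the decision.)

Current rate: (0.56×5 + 0.12×1.7 + 0.291×10)/(1 + 0.56×7.5 + 0.12×19 + 0.291×8.9) = 0.5873 kJ/s.
Profitability of aphids: 0.65/11 = 0.05909 kJ/s.
0.05909 < 0.5873, so adding aphids would lower the average — exclude it.

No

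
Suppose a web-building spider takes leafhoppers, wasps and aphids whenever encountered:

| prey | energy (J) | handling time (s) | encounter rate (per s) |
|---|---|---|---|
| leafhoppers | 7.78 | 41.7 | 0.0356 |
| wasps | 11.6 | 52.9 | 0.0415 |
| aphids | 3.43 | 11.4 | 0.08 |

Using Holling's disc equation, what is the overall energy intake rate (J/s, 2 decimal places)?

0.18 J/s

R = Σλ_iE_i / (1 + Σλ_ih_i)
Numerator: 0.0356×7.78 + 0.0415×11.6 + 0.08×3.43 = 1.033
Denominator: 1 + 0.0356×41.7 + 0.0415×52.9 + 0.08×11.4 = 5.592
R = 1.033/5.592 = 0.1847 J/s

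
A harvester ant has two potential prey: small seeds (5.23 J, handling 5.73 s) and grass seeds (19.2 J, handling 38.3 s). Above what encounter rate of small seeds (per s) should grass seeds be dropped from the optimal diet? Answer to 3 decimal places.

Drop grass seeds once their profitability E₂/h₂ falls below the rate achievable on small seeds alone: E₂/h₂ = λE₁/(1 + λh₁).
Solve for λ: λE₁h₂ = E₂(1 + λh₁) → λ(E₁h₂ − E₂h₁) = E₂ → λ = E₂/(E₁h₂ − E₂h₁).
λ = 19.2/(5.23×38.3 − 19.2×5.73) = 19.2/90.29 = 0.2126 per s.

0.213 per s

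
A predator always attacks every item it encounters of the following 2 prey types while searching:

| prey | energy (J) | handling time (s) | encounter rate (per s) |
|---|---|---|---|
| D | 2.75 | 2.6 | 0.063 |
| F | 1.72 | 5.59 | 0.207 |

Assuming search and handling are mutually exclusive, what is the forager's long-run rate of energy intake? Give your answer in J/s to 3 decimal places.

0.228 J/s

R = Σλ_iE_i / (1 + Σλ_ih_i)
Numerator: 0.063×2.75 + 0.207×1.72 = 0.5293
Denominator: 1 + 0.063×2.6 + 0.207×5.59 = 2.321
R = 0.5293/2.321 = 0.2281 J/s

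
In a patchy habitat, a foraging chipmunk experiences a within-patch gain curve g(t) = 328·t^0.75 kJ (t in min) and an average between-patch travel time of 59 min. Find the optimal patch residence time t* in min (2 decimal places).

Optimal t* satisfies g'(t*) = g(t*)/(T + t*).
g'(t) = 0.75·328·t^-0.25. Setting 0.75·328·t^-0.25 = 328·t^0.75/(59+t) gives 0.75(59+t) = t, so 0.25·t = 0.75×59.
t* = 0.75×59/0.25 = 177 min.

177.00 min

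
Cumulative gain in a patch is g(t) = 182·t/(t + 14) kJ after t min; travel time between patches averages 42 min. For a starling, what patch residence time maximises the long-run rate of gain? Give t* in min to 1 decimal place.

24.2 min

Maximise g(t)/(T+t): set derivative to zero → g'(t)(T+t) = g(t).
g'(t) = 182·14/(t + 14)². Setting 182·14/(t+14)² = 182t/[(t+14)(42+t)] gives 14(42+t) = t(t+14), so t² = 14×42 = 588.
t* = √588 = 24.25 min.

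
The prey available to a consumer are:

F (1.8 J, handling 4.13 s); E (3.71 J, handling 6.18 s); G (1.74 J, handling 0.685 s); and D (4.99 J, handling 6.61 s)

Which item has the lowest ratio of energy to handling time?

In descending order of E/h:
G: 1.74/0.685 = 2.54 J/s
D: 4.99/6.61 = 0.755 J/s
E: 3.71/6.18 = 0.6 J/s
F: 1.8/4.13 = 0.436 J/s

F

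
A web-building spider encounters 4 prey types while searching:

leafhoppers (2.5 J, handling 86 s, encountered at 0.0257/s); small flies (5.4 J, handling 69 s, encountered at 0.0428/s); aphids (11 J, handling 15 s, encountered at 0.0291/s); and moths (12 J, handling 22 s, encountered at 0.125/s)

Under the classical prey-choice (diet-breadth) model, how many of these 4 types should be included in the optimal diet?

Rank by E/h (J/s): aphids 0.733, moths 0.545, small flies 0.0783, leafhoppers 0.0291. Include each in turn until the next type's E/h falls below the running intake rate.
Rate on top 1: 0.2228. moths: 0.545 > 0.2228 → include.
Rate on top 2: 0.4348. small flies: 0.0783 < 0.4348 → exclude; stop.
Optimal diet: aphids, moths — 2 of 4 types.

2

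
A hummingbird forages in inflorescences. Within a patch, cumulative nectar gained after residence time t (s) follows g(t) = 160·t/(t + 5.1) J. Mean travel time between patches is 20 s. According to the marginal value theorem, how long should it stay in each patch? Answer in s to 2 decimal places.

By the marginal value theorem, leave when the instantaneous gain rate g'(t) equals the habitat-wide average g(t)/(T + t).
g'(t) = 160·5.1/(t + 5.1)². Setting 160·5.1/(t+5.1)² = 160t/[(t+5.1)(20+t)] gives 5.1(20+t) = t(t+5.1), so t² = 5.1×20 = 102.
t* = √102 = 10.1 s.

10.10 s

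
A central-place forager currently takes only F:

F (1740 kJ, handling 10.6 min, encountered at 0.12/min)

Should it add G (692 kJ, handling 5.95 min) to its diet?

Current rate: (0.12×1740)/(1 + 0.12×10.6) = 91.9 kJ/min.
G: E/h = 692/5.95 = 116.3 kJ/min.
Since 116.3 > R, including G increases the long-run rate.

Yes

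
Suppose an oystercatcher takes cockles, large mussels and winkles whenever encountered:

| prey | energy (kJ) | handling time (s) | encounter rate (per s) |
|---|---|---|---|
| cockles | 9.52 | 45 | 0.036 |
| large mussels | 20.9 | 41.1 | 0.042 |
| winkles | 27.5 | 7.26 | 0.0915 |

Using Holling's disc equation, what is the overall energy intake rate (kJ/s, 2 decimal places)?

0.75 kJ/s

Energy encountered per unit search time: 0.036×9.52 + 0.042×20.9 + 0.0915×27.5 = 3.737 kJ/s.
Handling time per unit search time: 0.036×45 + 0.042×41.1 + 0.0915×7.26 = 4.01.
Rate = 3.737/(1 + 4.01) = 0.7458 kJ/s.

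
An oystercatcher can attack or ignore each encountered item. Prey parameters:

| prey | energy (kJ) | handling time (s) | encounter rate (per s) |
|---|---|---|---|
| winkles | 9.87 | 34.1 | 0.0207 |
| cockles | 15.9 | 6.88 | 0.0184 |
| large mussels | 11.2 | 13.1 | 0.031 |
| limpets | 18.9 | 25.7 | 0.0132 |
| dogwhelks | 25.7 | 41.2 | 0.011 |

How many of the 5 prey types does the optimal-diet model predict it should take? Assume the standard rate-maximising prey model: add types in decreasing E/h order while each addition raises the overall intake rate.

4

Profitabilities (E/h, kJ/s): cockles 2.31, large mussels 0.855, limpets 0.735, dogwhelks 0.624, winkles 0.289. Add prey in this order while the next type's profitability exceeds the intake rate on those already taken.
Rate on top 1: 0.2597. large mussels: 0.855 > 0.2597 → include.
Rate on top 2: 0.4174. limpets: 0.735 > 0.4174 → include.
Rate on top 3: 0.475. dogwhelks: 0.624 > 0.475 → include.
Rate on top 4: 0.504. winkles: 0.289 < 0.504 → exclude; stop.
Optimal diet: cockles, large mussels, limpets, dogwhelks — 4 of 5 types.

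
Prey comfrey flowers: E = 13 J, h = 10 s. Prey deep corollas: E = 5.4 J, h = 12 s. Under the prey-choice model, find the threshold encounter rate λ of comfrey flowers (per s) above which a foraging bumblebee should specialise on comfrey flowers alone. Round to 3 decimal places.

At the threshold, the rate on comfrey flowers alone equals the profitability of deep corollas: λ·13/(1 + λ·10) = 5.4/12 = 0.45.
Rearranging, λ(13 − 0.45×10) = 0.45, so λ = 0.45/8.5 = 0.05294 per s.

0.053 per s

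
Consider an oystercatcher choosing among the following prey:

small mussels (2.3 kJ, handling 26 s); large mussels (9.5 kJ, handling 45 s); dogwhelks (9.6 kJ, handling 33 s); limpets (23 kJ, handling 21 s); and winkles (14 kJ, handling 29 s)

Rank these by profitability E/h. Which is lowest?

Profitability E/h (kJ/s): small mussels = 2.3/26 = 0.0885, large mussels = 9.5/45 = 0.211, dogwhelks = 9.6/33 = 0.291, limpets = 23/21 = 1.1, winkles = 14/29 = 0.483.
Ranked: limpets > winkles > dogwhelks > large mussels > small mussels.

small mussels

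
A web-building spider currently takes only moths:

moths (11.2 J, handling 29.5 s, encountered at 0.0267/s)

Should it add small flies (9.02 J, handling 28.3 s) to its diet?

Yes

Intake rate on the current diet: R = (0.0267×11.2) / (1 + 0.0267×29.5) = 0.299/1.788 = 0.1673 J/s.
small flies: E/h = 9.02/28.3 = 0.3187 J/s.
0.3187 > 0.1673, so adding small flies raises the average — include it.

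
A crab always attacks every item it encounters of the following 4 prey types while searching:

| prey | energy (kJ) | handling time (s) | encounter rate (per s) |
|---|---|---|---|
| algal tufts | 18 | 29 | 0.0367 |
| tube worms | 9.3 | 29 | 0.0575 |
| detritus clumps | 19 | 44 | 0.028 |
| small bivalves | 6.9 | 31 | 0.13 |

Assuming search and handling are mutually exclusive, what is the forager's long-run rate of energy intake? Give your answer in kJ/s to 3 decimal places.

R = (0.0367×18 + 0.0575×9.3 + 0.028×19 + 0.13×6.9) / (1 + 0.0367×29 + 0.0575×29 + 0.028×44 + 0.13×31) = 2.624/8.994 = 0.2918 kJ/s.

0.292 kJ/s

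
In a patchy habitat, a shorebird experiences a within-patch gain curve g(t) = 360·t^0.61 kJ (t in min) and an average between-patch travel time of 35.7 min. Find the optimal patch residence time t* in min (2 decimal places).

Optimal t* satisfies g'(t*) = g(t*)/(T + t*).
g'(t) = 0.61·360·t^-0.39. Setting 0.61·360·t^-0.39 = 360·t^0.61/(35.7+t) gives 0.61(35.7+t) = t, so 0.39·t = 0.61×35.7.
t* = 0.61×35.7/0.39 = 55.84 min.

55.84 min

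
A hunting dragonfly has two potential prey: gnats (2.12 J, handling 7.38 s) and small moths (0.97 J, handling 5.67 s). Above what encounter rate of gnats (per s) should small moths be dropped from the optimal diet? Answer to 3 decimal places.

0.200 per s

Drop small moths once their profitability E₂/h₂ falls below the rate achievable on gnats alone: E₂/h₂ = λE₁/(1 + λh₁).
Solve for λ: λE₁h₂ = E₂(1 + λh₁) → λ(E₁h₂ − E₂h₁) = E₂ → λ = E₂/(E₁h₂ − E₂h₁).
λ = 0.97/(2.12×5.67 − 0.97×7.38) = 0.97/4.862 = 0.1995 per s.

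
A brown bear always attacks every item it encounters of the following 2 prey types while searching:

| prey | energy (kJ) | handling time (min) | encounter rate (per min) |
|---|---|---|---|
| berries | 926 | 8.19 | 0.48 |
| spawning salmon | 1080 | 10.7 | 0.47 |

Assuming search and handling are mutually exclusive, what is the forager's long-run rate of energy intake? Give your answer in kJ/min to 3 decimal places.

95.588 kJ/min

R = (0.48×926 + 0.47×1080) / (1 + 0.48×8.19 + 0.47×10.7) = 952.1/9.96 = 95.59 kJ/min.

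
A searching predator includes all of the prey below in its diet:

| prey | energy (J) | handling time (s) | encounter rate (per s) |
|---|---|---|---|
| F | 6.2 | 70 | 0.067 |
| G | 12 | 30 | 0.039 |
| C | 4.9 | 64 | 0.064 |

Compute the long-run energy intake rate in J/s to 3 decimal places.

0.109 J/s

Energy encountered per unit search time: 0.067×6.2 + 0.039×12 + 0.064×4.9 = 1.197 J/s.
Handling time per unit search time: 0.067×70 + 0.039×30 + 0.064×64 = 9.956.
Rate = 1.197/(1 + 9.956) = 0.1093 J/s.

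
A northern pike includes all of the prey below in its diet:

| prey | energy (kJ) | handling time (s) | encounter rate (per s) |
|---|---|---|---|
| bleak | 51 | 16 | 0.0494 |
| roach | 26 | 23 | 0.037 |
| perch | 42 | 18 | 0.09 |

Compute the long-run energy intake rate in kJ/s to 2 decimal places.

R = Σλ_iE_i / (1 + Σλ_ih_i)
Numerator: 0.0494×51 + 0.037×26 + 0.09×42 = 7.261
Denominator: 1 + 0.0494×16 + 0.037×23 + 0.09×18 = 4.261
R = 7.261/4.261 = 1.704 kJ/s

1.70 kJ/s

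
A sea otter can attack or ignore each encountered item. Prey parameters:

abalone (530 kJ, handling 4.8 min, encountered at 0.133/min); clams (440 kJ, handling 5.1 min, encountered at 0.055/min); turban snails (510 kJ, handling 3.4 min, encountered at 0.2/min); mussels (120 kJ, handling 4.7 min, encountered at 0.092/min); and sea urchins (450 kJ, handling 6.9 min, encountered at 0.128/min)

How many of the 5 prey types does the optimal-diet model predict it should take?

E/h in descending order: turban snails 150, abalone 110, clams 86.3, sea urchins 65.2, mussels 25.5 kJ/min. The optimal diet is the largest prefix of this list for which every included type satisfies E_i/h_i > R on the types above it.
Rate on top 1: 60.71. abalone: 110 > 60.71 → include.
Rate on top 2: 74.4. clams: 86.3 > 74.4 → include.
Rate on top 3: 75.68. sea urchins: 65.2 < 75.68 → exclude; stop.
Optimal diet: turban snails, abalone, clams — 3 of 5 types.

3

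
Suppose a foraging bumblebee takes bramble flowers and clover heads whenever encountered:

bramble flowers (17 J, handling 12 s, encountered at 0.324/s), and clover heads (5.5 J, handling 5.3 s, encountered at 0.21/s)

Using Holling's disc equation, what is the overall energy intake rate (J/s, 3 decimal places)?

Energy encountered per unit search time: 0.324×17 + 0.21×5.5 = 6.663 J/s.
Handling time per unit search time: 0.324×12 + 0.21×5.3 = 5.001.
Rate = 6.663/(1 + 5.001) = 1.11 J/s.

1.110 J/s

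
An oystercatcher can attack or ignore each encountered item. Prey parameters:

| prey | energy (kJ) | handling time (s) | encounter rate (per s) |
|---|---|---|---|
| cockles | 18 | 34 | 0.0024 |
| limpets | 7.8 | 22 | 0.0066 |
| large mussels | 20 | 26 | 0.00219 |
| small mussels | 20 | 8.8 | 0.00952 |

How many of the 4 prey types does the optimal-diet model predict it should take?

4

E/h in descending order: small mussels 2.27, large mussels 0.769, cockles 0.529, limpets 0.355 kJ/s. The optimal diet is the largest prefix of this list for which every included type satisfies E_i/h_i > R on the types above it.
Rate on top 1: 0.1757. large mussels: 0.769 > 0.1757 → include.
Rate on top 2: 0.2053. cockles: 0.529 > 0.2053 → include.
Rate on top 3: 0.2269. limpets: 0.355 > 0.2269 → include.
Optimal diet: small mussels, large mussels, cockles, limpets — 4 of 4 types.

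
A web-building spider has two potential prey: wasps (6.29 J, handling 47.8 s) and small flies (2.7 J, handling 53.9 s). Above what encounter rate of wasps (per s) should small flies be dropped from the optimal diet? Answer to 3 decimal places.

0.013 per s

Drop small flies once their profitability E₂/h₂ falls below the rate achievable on wasps alone: E₂/h₂ = λE₁/(1 + λh₁).
Solve for λ: λE₁h₂ = E₂(1 + λh₁) → λ(E₁h₂ − E₂h₁) = E₂ → λ = E₂/(E₁h₂ − E₂h₁).
λ = 2.7/(6.29×53.9 − 2.7×47.8) = 2.7/210 = 0.01286 per s.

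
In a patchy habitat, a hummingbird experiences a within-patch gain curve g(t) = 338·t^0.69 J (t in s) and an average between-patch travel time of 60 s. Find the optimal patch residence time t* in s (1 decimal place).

133.5 s

Optimal t* satisfies g'(t*) = g(t*)/(T + t*).
g'(t) = 0.69·338·t^-0.31. Setting 0.69·338·t^-0.31 = 338·t^0.69/(60+t) gives 0.69(60+t) = t, so 0.31·t = 0.69×60.
t* = 0.69×60/0.31 = 133.5 s.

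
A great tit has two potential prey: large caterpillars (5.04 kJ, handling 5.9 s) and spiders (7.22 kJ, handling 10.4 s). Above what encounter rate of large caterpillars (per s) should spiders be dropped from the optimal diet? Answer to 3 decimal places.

0.735 per s

Drop spiders once their profitability E₂/h₂ falls below the rate achievable on large caterpillars alone: E₂/h₂ = λE₁/(1 + λh₁).
Solve for λ: λE₁h₂ = E₂(1 + λh₁) → λ(E₁h₂ − E₂h₁) = E₂ → λ = E₂/(E₁h₂ − E₂h₁).
λ = 7.22/(5.04×10.4 − 7.22×5.9) = 7.22/9.818 = 0.7354 per s.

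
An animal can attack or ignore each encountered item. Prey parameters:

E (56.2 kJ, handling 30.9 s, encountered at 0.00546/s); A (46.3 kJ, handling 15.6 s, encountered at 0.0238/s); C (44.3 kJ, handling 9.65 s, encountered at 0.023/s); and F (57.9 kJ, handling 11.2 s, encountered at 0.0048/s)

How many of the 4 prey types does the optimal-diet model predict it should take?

Rank by E/h (kJ/s): F 5.17, C 4.59, A 2.97, E 1.82. Include each in turn until the next type's E/h falls below the running intake rate.
Rate on top 1: 0.2637. C: 4.59 > 0.2637 → include.
Rate on top 2: 1.017. A: 2.97 > 1.017 → include.
Rate on top 3: 1.456. E: 1.82 > 1.456 → include.
Optimal diet: F, C, A, E — 4 of 4 types.

4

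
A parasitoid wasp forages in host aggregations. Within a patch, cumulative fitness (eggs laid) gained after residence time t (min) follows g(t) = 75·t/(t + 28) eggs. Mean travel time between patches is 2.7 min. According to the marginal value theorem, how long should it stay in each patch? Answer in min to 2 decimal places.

By the marginal value theorem, leave when the instantaneous gain rate g'(t) equals the habitat-wide average g(t)/(T + t).
g'(t) = 75·28/(t + 28)². Setting 75·28/(t+28)² = 75t/[(t+28)(2.7+t)] gives 28(2.7+t) = t(t+28), so t² = 28×2.7 = 75.6.
t* = √75.6 = 8.695 min.

8.69 min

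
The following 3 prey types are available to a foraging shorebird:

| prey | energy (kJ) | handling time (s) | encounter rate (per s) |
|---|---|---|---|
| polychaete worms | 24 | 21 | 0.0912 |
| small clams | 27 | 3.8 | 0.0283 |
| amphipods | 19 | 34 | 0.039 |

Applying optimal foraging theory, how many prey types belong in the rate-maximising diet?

2

Profitabilities (E/h, kJ/s): small clams 7.11, polychaete worms 1.14, amphipods 0.559. Add prey in this order while the next type's profitability exceeds the intake rate on those already taken.
Rate on top 1: 0.6899. polychaete worms: 1.14 > 0.6899 → include.
Rate on top 2: 0.9769. amphipods: 0.559 < 0.9769 → exclude; stop.
Optimal diet: small clams, polychaete worms — 2 of 3 types.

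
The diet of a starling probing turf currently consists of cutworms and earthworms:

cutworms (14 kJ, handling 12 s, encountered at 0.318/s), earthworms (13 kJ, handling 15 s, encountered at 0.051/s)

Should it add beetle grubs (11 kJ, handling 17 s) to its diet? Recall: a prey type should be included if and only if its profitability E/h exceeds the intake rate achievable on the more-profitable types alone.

On cutworms and earthworms alone, R = ΣλE/(1+Σλh) = 5.115/5.581 = 0.9165 kJ/s.
beetle grubs: E/h = 11/17 = 0.6471 kJ/s.
0.6471 < 0.9165, so adding beetle grubs would lower the average — exclude it.

No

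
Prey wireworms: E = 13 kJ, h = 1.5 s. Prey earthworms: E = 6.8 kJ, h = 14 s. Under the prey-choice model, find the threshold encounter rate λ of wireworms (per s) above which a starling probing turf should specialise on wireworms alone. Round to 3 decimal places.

Drop earthworms once their profitability E₂/h₂ falls below the rate achievable on wireworms alone: E₂/h₂ = λE₁/(1 + λh₁).
Solve for λ: λE₁h₂ = E₂(1 + λh₁) → λ(E₁h₂ − E₂h₁) = E₂ → λ = E₂/(E₁h₂ − E₂h₁).
λ = 6.8/(13×14 − 6.8×1.5) = 6.8/171.8 = 0.03958 per s.

0.040 per s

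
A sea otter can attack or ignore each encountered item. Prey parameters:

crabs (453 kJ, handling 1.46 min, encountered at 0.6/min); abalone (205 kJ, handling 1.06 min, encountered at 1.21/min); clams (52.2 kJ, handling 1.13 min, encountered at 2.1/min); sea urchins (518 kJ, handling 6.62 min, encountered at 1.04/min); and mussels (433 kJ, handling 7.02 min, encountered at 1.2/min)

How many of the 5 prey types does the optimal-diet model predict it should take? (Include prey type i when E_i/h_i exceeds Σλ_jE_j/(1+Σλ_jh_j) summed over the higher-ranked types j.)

Rank by E/h (kJ/min): crabs 310, abalone 193, sea urchins 78.2, mussels 61.7, clams 46.2. Include each in turn until the next type's E/h falls below the running intake rate.
Rate on top 1: 144.9. abalone: 193 > 144.9 → include.
Rate on top 2: 164.6. sea urchins: 78.2 < 164.6 → exclude; stop.
Optimal diet: crabs, abalone — 2 of 5 types.

2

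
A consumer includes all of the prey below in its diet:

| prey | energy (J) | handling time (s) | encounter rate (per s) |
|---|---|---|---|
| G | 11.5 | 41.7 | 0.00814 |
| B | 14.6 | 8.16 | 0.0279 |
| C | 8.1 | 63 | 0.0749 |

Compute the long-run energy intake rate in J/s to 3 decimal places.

R = Σλ_iE_i / (1 + Σλ_ih_i)
Numerator: 0.00814×11.5 + 0.0279×14.6 + 0.0749×8.1 = 1.108
Denominator: 1 + 0.00814×41.7 + 0.0279×8.16 + 0.0749×63 = 6.286
R = 1.108/6.286 = 0.1762 J/s

0.176 J/s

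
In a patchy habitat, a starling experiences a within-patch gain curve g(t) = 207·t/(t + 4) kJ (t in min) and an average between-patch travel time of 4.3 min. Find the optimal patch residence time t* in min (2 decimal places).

Maximise g(t)/(T+t): set derivative to zero → g'(t)(T+t) = g(t).
g'(t) = 207·4/(t + 4)². Setting 207·4/(t+4)² = 207t/[(t+4)(4.3+t)] gives 4(4.3+t) = t(t+4), so t² = 4×4.3 = 17.2.
t* = √17.2 = 4.147 min.

4.15 min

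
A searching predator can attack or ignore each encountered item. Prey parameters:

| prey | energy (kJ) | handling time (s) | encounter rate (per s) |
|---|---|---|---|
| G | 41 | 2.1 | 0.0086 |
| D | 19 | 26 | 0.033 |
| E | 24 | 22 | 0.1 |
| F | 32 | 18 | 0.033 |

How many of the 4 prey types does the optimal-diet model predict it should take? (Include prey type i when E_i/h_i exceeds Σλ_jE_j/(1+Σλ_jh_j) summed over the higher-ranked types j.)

3

E/h in descending order: G 19.5, F 1.78, E 1.09, D 0.731 kJ/s. The optimal diet is the largest prefix of this list for which every included type satisfies E_i/h_i > R on the types above it.
Rate on top 1: 0.3463. F: 1.78 > 0.3463 → include.
Rate on top 2: 0.8738. E: 1.09 > 0.8738 → include.
Rate on top 3: 0.9991. D: 0.731 < 0.9991 → exclude; stop.
Optimal diet: G, F, E — 3 of 4 types.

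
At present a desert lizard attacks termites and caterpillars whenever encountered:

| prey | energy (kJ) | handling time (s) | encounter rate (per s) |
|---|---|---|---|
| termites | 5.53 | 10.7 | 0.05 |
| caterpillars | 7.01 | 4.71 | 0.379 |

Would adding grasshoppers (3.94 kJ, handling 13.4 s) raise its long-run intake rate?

On termites and caterpillars alone, R = ΣλE/(1+Σλh) = 2.933/3.32 = 0.8835 kJ/s.
Profitability of grasshoppers: 3.94/13.4 = 0.294 kJ/s.
0.294 < 0.8835, so adding grasshoppers would lower the average — exclude it.

No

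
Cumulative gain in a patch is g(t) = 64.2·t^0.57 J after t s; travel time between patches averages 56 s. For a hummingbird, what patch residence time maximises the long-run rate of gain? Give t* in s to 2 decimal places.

74.23 s

By the marginal value theorem, leave when the instantaneous gain rate g'(t) equals the habitat-wide average g(t)/(T + t).
g'(t) = 0.57·64.2·t^-0.43. Setting 0.57·64.2·t^-0.43 = 64.2·t^0.57/(56+t) gives 0.57(56+t) = t, so 0.43·t = 0.57×56.
t* = 0.57×56/0.43 = 74.23 s.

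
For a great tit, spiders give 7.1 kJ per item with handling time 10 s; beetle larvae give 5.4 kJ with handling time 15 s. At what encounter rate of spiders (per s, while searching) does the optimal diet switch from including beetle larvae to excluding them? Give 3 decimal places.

Drop beetle larvae once their profitability E₂/h₂ falls below the rate achievable on spiders alone: E₂/h₂ = λE₁/(1 + λh₁).
Solve for λ: λE₁h₂ = E₂(1 + λh₁) → λ(E₁h₂ − E₂h₁) = E₂ → λ = E₂/(E₁h₂ − E₂h₁).
λ = 5.4/(7.1×15 − 5.4×10) = 5.4/52.5 = 0.1029 per s.

0.103 per s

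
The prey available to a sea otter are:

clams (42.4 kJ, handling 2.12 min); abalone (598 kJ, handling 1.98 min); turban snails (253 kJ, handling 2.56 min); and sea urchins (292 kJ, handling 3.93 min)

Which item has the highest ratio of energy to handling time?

abalone

Profitability E/h (kJ/min): clams = 42.4/2.12 = 20, abalone = 598/1.98 = 302, turban snails = 253/2.56 = 98.8, sea urchins = 292/3.93 = 74.3.
Ranked: abalone > turban snails > sea urchins > clams.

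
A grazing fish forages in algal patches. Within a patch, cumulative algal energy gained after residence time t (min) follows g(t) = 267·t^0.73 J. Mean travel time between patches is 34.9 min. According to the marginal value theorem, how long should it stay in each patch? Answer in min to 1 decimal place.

By the marginal value theorem, leave when the instantaneous gain rate g'(t) equals the habitat-wide average g(t)/(T + t).
g'(t) = 0.73·267·t^-0.27. Setting 0.73·267·t^-0.27 = 267·t^0.73/(34.9+t) gives 0.73(34.9+t) = t, so 0.27·t = 0.73×34.9.
t* = 0.73×34.9/0.27 = 94.36 min.

94.4 min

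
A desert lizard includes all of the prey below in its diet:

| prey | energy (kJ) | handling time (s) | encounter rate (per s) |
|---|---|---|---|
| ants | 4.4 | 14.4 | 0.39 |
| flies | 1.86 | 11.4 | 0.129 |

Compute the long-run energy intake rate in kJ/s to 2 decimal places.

0.24 kJ/s

R = (0.39×4.4 + 0.129×1.86) / (1 + 0.39×14.4 + 0.129×11.4) = 1.956/8.087 = 0.2419 kJ/s.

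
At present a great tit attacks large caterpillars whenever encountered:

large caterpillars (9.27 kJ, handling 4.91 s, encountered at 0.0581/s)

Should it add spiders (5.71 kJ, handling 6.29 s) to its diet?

Current rate: (0.0581×9.27)/(1 + 0.0581×4.91) = 0.419 kJ/s.
Profitability of spiders: 5.71/6.29 = 0.9078 kJ/s.
0.9078 > 0.419, so adding spiders raises the average — include it.

Yes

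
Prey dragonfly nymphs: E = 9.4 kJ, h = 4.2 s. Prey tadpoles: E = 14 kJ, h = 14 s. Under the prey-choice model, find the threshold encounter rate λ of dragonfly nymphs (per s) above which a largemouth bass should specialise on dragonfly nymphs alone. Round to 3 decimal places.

0.192 per s

Drop tadpoles once their profitability E₂/h₂ falls below the rate achievable on dragonfly nymphs alone: E₂/h₂ = λE₁/(1 + λh₁).
Solve for λ: λE₁h₂ = E₂(1 + λh₁) → λ(E₁h₂ − E₂h₁) = E₂ → λ = E₂/(E₁h₂ − E₂h₁).
λ = 14/(9.4×14 − 14×4.2) = 14/72.8 = 0.1923 per s.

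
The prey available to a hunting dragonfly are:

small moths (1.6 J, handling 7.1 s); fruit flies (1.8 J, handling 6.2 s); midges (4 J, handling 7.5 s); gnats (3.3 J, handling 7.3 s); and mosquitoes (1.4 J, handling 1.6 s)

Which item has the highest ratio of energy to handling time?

mosquitoes

In descending order of E/h:
mosquitoes: 1.4/1.6 = 0.875 J/s
midges: 4/7.5 = 0.533 J/s
gnats: 3.3/7.3 = 0.452 J/s
fruit flies: 1.8/6.2 = 0.29 J/s
small moths: 1.6/7.1 = 0.225 J/s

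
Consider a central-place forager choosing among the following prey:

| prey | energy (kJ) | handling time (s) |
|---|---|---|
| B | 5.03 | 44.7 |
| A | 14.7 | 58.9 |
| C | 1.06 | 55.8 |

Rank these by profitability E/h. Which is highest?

Profitability E/h (kJ/s): B = 5.03/44.7 = 0.113, A = 14.7/58.9 = 0.25, C = 1.06/55.8 = 0.019.
Ranked: A > B > C.

A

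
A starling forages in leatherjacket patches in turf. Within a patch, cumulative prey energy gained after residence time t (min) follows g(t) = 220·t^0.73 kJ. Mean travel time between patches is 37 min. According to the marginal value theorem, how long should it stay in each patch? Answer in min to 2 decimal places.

Optimal t* satisfies g'(t*) = g(t*)/(T + t*).
g'(t) = 0.73·220·t^-0.27. Setting 0.73·220·t^-0.27 = 220·t^0.73/(37+t) gives 0.73(37+t) = t, so 0.27·t = 0.73×37.
t* = 0.73×37/0.27 = 100 min.

100.04 min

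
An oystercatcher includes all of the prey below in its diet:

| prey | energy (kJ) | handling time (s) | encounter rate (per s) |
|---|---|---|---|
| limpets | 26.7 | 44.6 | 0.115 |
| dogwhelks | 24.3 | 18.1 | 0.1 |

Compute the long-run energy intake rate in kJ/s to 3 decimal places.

0.693 kJ/s

R = (0.115×26.7 + 0.1×24.3) / (1 + 0.115×44.6 + 0.1×18.1) = 5.501/7.939 = 0.6928 kJ/s.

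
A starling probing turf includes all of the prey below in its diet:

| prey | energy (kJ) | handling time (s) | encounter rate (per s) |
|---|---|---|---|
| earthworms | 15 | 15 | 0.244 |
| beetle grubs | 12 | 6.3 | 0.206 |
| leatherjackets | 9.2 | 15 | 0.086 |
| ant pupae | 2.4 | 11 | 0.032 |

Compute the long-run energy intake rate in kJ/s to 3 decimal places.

R = (0.244×15 + 0.206×12 + 0.086×9.2 + 0.032×2.4) / (1 + 0.244×15 + 0.206×6.3 + 0.086×15 + 0.032×11) = 7/7.6 = 0.9211 kJ/s.

0.921 kJ/s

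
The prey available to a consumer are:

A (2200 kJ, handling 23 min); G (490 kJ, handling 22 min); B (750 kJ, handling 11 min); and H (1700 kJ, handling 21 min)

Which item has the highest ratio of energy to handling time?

A

Profitability E/h (kJ/min): A = 2200/23 = 95.7, G = 490/22 = 22.3, B = 750/11 = 68.2, H = 1700/21 = 81.
Ranked: A > H > B > G.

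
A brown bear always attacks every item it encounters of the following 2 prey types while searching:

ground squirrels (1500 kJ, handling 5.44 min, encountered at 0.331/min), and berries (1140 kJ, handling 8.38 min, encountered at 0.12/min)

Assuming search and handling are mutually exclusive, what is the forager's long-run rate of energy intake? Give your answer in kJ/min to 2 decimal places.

Energy encountered per unit search time: 0.331×1500 + 0.12×1140 = 633.3 kJ/min.
Handling time per unit search time: 0.331×5.44 + 0.12×8.38 = 2.806.
Rate = 633.3/(1 + 2.806) = 166.4 kJ/min.

166.38 kJ/min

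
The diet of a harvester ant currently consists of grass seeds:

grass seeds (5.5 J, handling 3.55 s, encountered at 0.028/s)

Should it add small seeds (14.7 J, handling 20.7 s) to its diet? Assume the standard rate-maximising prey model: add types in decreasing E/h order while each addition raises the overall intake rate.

Current rate: (0.028×5.5)/(1 + 0.028×3.55) = 0.1401 J/s.
Profitability of small seeds: 14.7/20.7 = 0.7101 J/s.
Since 0.7101 > R, including small seeds increases the long-run rate.

Yes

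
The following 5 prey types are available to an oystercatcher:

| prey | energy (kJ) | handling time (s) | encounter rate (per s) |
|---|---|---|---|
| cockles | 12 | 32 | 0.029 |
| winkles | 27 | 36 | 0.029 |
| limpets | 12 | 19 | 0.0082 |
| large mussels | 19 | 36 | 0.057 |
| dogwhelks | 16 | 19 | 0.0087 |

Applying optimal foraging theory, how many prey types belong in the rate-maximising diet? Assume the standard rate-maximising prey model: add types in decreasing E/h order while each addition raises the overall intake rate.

E/h in descending order: dogwhelks 0.842, winkles 0.75, limpets 0.632, large mussels 0.528, cockles 0.375 kJ/s. The optimal diet is the largest prefix of this list for which every included type satisfies E_i/h_i > R on the types above it.
Rate on top 1: 0.1195. winkles: 0.75 > 0.1195 → include.
Rate on top 2: 0.4174. limpets: 0.632 > 0.4174 → include.
Rate on top 3: 0.4315. large mussels: 0.528 > 0.4315 → include.
Rate on top 4: 0.4762. cockles: 0.375 < 0.4762 → exclude; stop.
Optimal diet: dogwhelks, winkles, limpets, large mussels — 4 of 5 types.

4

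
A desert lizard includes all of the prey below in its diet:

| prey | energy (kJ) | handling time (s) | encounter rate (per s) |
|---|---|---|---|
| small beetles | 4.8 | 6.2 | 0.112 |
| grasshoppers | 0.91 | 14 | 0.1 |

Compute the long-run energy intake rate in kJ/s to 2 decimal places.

R = Σλ_iE_i / (1 + Σλ_ih_i)
Numerator: 0.112×4.8 + 0.1×0.91 = 0.6286
Denominator: 1 + 0.112×6.2 + 0.1×14 = 3.094
R = 0.6286/3.094 = 0.2031 kJ/s

0.20 kJ/s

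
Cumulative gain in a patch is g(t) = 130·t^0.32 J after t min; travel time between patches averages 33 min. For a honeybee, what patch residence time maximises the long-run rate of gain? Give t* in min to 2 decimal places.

Optimal t* satisfies g'(t*) = g(t*)/(T + t*).
g'(t) = 0.32·130·t^-0.68. Setting 0.32·130·t^-0.68 = 130·t^0.32/(33+t) gives 0.32(33+t) = t, so 0.68·t = 0.32×33.
t* = 0.32×33/0.68 = 15.53 min.

15.53 min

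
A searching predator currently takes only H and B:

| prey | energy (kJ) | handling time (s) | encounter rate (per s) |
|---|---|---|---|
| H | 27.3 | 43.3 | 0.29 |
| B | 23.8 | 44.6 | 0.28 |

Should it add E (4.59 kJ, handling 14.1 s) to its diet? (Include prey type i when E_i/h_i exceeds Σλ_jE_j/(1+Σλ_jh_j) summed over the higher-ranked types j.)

No

Current rate: (0.29×27.3 + 0.28×23.8)/(1 + 0.29×43.3 + 0.28×44.6) = 0.5598 kJ/s.
E: E/h = 4.59/14.1 = 0.3255 kJ/s.
Since 0.3255 < R, time spent handling E is better spent searching.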